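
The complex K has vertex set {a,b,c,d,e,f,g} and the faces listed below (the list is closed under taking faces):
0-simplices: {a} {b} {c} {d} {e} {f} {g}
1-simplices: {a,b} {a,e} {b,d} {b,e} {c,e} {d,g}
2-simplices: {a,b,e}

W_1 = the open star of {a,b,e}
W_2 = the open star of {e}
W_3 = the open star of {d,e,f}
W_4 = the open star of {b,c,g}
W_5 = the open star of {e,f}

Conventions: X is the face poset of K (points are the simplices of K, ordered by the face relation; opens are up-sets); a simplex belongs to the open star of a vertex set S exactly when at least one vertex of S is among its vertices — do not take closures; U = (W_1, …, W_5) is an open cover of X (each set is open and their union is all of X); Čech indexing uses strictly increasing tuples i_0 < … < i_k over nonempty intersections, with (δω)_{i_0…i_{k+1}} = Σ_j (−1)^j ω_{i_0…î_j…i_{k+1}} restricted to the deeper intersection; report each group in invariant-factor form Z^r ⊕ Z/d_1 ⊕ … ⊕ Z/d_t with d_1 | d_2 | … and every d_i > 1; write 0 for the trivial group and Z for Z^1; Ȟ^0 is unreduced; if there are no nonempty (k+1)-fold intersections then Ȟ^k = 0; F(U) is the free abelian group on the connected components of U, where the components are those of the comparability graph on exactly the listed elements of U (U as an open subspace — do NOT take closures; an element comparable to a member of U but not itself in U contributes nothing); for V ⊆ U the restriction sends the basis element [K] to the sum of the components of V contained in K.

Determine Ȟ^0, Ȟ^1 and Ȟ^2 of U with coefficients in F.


Ȟ^0(U;F) ≅ Z^2, Ȟ^1(U;F) ≅ 0, Ȟ^2(U;F) ≅ 0

nerve simplices:
  W1={{a},{b},{e},{a,b},{a,e},{b,d},{b,e},{c,e},{a,b,e}} W2={{e},{a,e},{b,e},{c,e},{a,b,e}} W3={{d},{e},{f},{a,e},{b,d},{b,e},{c,e},{d,g},{a,b,e}} W4={{b},{c},{g},{a,b},{b,d},{b,e},{c,e},{d,g},{a,b,e}} W5={{e},{f},{a,e},{b,e},{c,e},{a,b,e}}
  W12={{e},{a,e},{b,e},{c,e},{a,b,e}} W13={{e},{a,e},{b,d},{b,e},{c,e},{a,b,e}} W14={{b},{a,b},{b,d},{b,e},{c,e},{a,b,e}} W15={{e},{a,e},{b,e},{c,e},{a,b,e}} W23={{e},{a,e},{b,e},{c,e},{a,b,e}} W24={{b,e},{c,e},{a,b,e}} W25={{e},{a,e},{b,e},{c,e},{a,b,e}} W34={{b,d},{b,e},{c,e},{d,g},{a,b,e}} W35={{e},{f},{a,e},{b,e},{c,e},{a,b,e}} W45={{b,e},{c,e},{a,b,e}}
  W123={{e},{a,e},{b,e},{c,e},{a,b,e}} W124={{b,e},{c,e},{a,b,e}} W125={{e},{a,e},{b,e},{c,e},{a,b,e}} W134={{b,d},{b,e},{c,e},{a,b,e}} W135={{e},{a,e},{b,e},{c,e},{a,b,e}} W145={{b,e},{c,e},{a,b,e}} W234={{b,e},{c,e},{a,b,e}} W235={{e},{a,e},{b,e},{c,e},{a,b,e}} W245={{b,e},{c,e},{a,b,e}} W345={{b,e},{c,e},{a,b,e}}
  W1234={{b,e},{c,e},{a,b,e}} W1235={{e},{a,e},{b,e},{c,e},{a,b,e}} W1245={{b,e},{c,e},{a,b,e}} W1345={{b,e},{c,e},{a,b,e}} W2345={{b,e},{c,e},{a,b,e}}
  W12345={{b,e},{c,e},{a,b,e}}
components per intersection:
  W1: {{a},{b},{e},{a,b},{a,e},{b,d},{b,e},{c,e},{a,b,e}}
  W2: {{e},{a,e},{b,e},{c,e},{a,b,e}}
  W3: {{d},{b,d},{d,g}} {{e},{a,e},{b,e},{c,e},{a,b,e}} {{f}}
  W4: {{b},{a,b},{b,d},{b,e},{a,b,e}} {{c},{c,e}} {{g},{d,g}}
  W5: {{e},{a,e},{b,e},{c,e},{a,b,e}} {{f}}
  W12: {{e},{a,e},{b,e},{c,e},{a,b,e}}
  W13: {{e},{a,e},{b,e},{c,e},{a,b,e}} {{b,d}}
  W14: {{b},{a,b},{b,d},{b,e},{a,b,e}} {{c,e}}
  W15: {{e},{a,e},{b,e},{c,e},{a,b,e}}
  W23: {{e},{a,e},{b,e},{c,e},{a,b,e}}
  W24: {{b,e},{a,b,e}} {{c,e}}
  W25: {{e},{a,e},{b,e},{c,e},{a,b,e}}
  W34: {{b,d}} {{b,e},{a,b,e}} {{c,e}} {{d,g}}
  W35: {{e},{a,e},{b,e},{c,e},{a,b,e}} {{f}}
  W45: {{b,e},{a,b,e}} {{c,e}}
  W123: {{e},{a,e},{b,e},{c,e},{a,b,e}}
  W124: {{b,e},{a,b,e}} {{c,e}}
  W125: {{e},{a,e},{b,e},{c,e},{a,b,e}}
  W134: {{b,d}} {{b,e},{a,b,e}} {{c,e}}
  W135: {{e},{a,e},{b,e},{c,e},{a,b,e}}
  W145: {{b,e},{a,b,e}} {{c,e}}
  W234: {{b,e},{a,b,e}} {{c,e}}
  W235: {{e},{a,e},{b,e},{c,e},{a,b,e}}
  W245: {{b,e},{a,b,e}} {{c,e}}
  W345: {{b,e},{a,b,e}} {{c,e}}
  W1234: {{b,e},{a,b,e}} {{c,e}}
  W1235: {{e},{a,e},{b,e},{c,e},{a,b,e}}
  W1245: {{b,e},{a,b,e}} {{c,e}}
  W1345: {{b,e},{a,b,e}} {{c,e}}
  W2345: {{b,e},{a,b,e}} {{c,e}}
  W12345: {{b,e},{a,b,e}} {{c,e}}
C dims 10,18,17,9; δ0: rk 8, SNF 1^8; δ1: rk 10, SNF 1^10; δ2: rk 7, SNF 1^7
degree 0: 10−8−0 = 2 → Ȟ^0 ≅ Z^2
degree 1: 18−10−8 = 0 → Ȟ^1 ≅ 0
degree 2: 17−7−10 = 0 → Ȟ^2 ≅ 0


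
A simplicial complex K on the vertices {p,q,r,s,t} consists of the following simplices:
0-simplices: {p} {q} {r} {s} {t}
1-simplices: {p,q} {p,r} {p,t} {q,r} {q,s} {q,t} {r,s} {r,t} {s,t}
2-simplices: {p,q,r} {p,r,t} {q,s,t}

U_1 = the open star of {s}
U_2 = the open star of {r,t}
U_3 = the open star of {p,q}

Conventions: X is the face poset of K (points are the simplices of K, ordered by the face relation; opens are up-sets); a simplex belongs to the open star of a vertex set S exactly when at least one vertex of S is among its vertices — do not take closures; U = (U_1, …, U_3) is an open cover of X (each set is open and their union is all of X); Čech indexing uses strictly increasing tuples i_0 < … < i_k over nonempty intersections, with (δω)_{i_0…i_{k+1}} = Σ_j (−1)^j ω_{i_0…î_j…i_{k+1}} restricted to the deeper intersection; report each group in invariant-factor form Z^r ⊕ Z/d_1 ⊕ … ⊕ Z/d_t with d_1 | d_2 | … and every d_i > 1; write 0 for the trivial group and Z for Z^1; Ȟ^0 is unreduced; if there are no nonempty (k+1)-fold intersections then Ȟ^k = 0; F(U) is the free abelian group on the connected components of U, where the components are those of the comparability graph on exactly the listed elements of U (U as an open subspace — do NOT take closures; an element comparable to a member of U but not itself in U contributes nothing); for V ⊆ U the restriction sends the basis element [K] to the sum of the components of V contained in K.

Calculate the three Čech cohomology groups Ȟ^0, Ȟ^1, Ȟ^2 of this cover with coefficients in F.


intersection data:
  U1={{s},{q,s},{r,s},{s,t},{q,s,t}} U2={{r},{t},{p,r},{p,t},{q,r},{q,t},{r,s},{r,t},{s,t},{p,q,r},{p,r,t},{q,s,t}} U3={{p},{q},{p,q},{p,r},{p,t},{q,r},{q,s},{q,t},{p,q,r},{p,r,t},{q,s,t}}
  U12={{r,s},{s,t},{q,s,t}} U13={{q,s},{q,s,t}} U23={{p,r},{p,t},{q,r},{q,t},{p,q,r},{p,r,t},{q,s,t}}
  U123={{q,s,t}}
components per intersection:
  U1: {{s},{q,s},{r,s},{s,t},{q,s,t}}
  U2: {{r},{t},{p,r},{p,t},{q,r},{q,t},{r,s},{r,t},{s,t},{p,q,r},{p,r,t},{q,s,t}}
  U3: {{p},{q},{p,q},{p,r},{p,t},{q,r},{q,s},{q,t},{p,q,r},{p,r,t},{q,s,t}}
  U12: {{r,s}} {{s,t},{q,s,t}}
  U13: {{q,s},{q,s,t}}
  U23: {{p,r},{p,t},{q,r},{p,q,r},{p,r,t}} {{q,t},{q,s,t}}
  U123: {{q,s,t}}
C dims 3,5,1; δ0: rk 2, SNF 1^2; δ1: rk 1, SNF 1^1
Ȟ^0 = (3 − 2) − 0 = 1, so Ȟ^0 ≅ Z
Ȟ^1 = (5 − 1) − 2 = 2, so Ȟ^1 ≅ Z^2
Ȟ^2 = (1 − 0) − 1 = 0, so Ȟ^2 ≅ 0

Ȟ^0(U;F) ≅ Z; Ȟ^1(U;F) ≅ Z^2; Ȟ^2(U;F) ≅ 0


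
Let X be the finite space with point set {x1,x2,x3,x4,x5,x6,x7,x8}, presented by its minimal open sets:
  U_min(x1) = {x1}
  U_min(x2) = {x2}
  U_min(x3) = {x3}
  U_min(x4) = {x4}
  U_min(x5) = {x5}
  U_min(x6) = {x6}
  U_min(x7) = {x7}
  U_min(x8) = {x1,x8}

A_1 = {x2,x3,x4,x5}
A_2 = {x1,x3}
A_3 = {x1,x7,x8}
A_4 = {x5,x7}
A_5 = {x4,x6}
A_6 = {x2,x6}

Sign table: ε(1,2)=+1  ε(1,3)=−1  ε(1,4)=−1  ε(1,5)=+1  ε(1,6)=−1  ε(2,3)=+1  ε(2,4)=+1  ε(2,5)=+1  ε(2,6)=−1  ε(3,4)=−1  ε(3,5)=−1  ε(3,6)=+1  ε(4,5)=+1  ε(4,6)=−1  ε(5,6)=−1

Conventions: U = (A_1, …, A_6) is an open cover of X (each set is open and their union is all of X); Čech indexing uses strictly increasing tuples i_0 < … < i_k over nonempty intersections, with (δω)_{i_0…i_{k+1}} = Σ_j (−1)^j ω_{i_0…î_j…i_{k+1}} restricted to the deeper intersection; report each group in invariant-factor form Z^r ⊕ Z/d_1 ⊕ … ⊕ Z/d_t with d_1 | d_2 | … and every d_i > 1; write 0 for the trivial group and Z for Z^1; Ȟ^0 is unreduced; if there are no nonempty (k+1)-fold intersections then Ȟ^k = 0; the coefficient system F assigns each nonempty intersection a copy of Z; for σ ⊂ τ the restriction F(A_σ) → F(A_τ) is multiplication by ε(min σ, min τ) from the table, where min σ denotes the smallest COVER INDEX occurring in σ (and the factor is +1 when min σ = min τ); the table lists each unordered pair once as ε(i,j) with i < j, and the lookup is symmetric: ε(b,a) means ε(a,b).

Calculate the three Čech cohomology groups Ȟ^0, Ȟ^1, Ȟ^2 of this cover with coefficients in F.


nerve simplices:
  A12={x3} A14={x5} A15={x4} A16={x2} A23={x1} A34={x7} A56={x6}
C dims 6,7; δ0: rk 5, SNF 1^5
degree 0: 6−5−0 = 1 → Ȟ^0 ≅ Z
degree 1: 7−0−5 = 2 → Ȟ^1 ≅ Z^2
degree 2: 0−0−0 = 0 → Ȟ^2 ≅ 0

Ȟ^0 ≅ Z, Ȟ^1 ≅ Z^2 and Ȟ^2 ≅ 0


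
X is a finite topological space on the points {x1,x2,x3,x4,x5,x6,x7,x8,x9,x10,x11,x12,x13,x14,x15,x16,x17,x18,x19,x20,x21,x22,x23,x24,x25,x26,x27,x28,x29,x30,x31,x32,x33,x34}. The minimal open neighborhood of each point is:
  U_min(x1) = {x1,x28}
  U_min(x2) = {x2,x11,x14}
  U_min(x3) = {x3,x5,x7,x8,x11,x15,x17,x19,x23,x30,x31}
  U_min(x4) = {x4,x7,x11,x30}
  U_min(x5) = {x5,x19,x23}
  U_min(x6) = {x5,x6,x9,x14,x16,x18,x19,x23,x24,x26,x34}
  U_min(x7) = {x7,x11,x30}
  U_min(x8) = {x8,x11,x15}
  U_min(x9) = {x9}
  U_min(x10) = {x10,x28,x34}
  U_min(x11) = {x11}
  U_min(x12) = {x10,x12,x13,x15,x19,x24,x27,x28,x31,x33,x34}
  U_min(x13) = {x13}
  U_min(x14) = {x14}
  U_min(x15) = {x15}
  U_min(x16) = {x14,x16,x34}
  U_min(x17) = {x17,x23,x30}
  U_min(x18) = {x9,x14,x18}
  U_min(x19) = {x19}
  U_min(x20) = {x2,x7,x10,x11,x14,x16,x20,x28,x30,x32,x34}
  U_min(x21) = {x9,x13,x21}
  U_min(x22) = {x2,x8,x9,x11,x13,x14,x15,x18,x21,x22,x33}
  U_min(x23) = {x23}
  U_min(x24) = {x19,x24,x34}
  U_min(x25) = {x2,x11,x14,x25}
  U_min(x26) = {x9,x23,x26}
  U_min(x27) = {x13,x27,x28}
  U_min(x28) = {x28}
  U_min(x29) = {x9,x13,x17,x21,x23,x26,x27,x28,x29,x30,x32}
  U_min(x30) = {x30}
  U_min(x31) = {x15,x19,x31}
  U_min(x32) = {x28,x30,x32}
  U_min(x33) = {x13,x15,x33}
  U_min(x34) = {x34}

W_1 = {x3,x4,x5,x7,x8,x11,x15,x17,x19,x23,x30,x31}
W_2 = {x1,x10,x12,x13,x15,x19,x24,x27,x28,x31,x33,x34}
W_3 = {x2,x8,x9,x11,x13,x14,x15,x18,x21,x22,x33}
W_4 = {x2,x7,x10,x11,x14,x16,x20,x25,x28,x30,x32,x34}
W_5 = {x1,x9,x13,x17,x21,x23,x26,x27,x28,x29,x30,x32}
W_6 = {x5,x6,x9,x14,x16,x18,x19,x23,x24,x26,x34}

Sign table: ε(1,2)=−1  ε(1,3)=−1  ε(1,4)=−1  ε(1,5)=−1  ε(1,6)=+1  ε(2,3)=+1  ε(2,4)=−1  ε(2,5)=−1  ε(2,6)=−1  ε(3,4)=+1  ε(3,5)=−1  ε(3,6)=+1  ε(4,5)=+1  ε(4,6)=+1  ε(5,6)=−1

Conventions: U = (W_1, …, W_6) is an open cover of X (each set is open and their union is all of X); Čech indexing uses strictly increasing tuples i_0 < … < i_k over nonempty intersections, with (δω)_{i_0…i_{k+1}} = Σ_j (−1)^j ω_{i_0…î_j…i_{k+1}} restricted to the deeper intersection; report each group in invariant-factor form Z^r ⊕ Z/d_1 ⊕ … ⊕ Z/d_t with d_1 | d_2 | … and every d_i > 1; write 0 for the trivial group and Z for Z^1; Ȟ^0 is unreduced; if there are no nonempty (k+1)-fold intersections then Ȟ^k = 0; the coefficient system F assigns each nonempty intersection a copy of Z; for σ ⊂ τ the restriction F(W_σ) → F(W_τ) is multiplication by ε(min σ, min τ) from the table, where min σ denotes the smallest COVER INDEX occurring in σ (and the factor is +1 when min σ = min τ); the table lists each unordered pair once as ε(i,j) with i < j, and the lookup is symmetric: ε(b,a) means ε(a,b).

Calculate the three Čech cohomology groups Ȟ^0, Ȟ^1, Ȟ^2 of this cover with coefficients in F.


nonempty overlaps:
  W12={x15,x19,x31} W13={x8,x11,x15} W14={x7,x11,x30} W15={x17,x23,x30} W16={x5,x19,x23} W23={x13,x15,x33} W24={x10,x28,x34} W25={x1,x13,x27,x28} W26={x19,x24,x34} W34={x2,x11,x14} W35={x9,x13,x21} W36={x9,x14,x18} W45={x28,x30,x32} W46={x14,x16,x34} W56={x9,x23,x26}
  W123={x15} W126={x19} W134={x11} W145={x30} W156={x23} W235={x13} W245={x28} W246={x34} W346={x14} W356={x9}
C dims 6,15,10; δ0: rk 6, SNF 1^5·2; δ1: rk 9, SNF 1^9
degree 0: 6−6−0 = 0 → Ȟ^0 ≅ 0
degree 1: 15−9−6 = 0 plus torsion [2] → Ȟ^1 ≅ Z/2
degree 2: 10−0−9 = 1 → Ȟ^2 ≅ Z

Ȟ^0(U;F) ≅ 0, Ȟ^1(U;F) ≅ Z/2 and Ȟ^2(U;F) ≅ Z


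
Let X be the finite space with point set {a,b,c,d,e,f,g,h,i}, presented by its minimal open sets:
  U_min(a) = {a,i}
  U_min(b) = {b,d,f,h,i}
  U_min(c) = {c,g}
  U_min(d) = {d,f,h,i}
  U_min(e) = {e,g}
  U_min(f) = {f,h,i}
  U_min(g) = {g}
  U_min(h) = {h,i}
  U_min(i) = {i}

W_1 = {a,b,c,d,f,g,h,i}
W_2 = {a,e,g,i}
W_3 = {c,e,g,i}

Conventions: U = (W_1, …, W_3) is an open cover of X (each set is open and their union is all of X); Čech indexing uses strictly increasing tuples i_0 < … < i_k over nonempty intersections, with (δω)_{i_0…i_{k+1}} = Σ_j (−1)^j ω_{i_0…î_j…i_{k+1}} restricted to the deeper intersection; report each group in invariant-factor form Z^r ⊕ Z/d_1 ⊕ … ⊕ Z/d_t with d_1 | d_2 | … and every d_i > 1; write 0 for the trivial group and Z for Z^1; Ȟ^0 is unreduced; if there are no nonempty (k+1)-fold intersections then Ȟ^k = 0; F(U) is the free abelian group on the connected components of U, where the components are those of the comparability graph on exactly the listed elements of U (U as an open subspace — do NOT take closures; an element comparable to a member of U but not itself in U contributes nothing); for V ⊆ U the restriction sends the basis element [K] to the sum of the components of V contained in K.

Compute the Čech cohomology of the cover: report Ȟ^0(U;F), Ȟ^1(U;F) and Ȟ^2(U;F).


Ȟ^0 = Z^2,  Ȟ^1 = 0,  Ȟ^2 = 0

intersection data:
  W12={a,g,i} W13={c,g,i} W23={e,g,i}
  W123={g,i}
components per intersection:
  W1: {a,b,d,f,h,i} {c,g}
  W2: {a,i} {e,g}
  W3: {c,e,g} {i}
  W12: {a,i} {g}
  W13: {c,g} {i}
  W23: {e,g} {i}
  W123: {g} {i}
C dims 6,6,2; δ0: rk 4, SNF 1^4; δ1: rk 2, SNF 1^2
Ȟ^0 = (6 − 4) − 0 = 2, so Ȟ^0 ≅ Z^2
Ȟ^1 = (6 − 2) − 4 = 0, so Ȟ^1 ≅ 0
Ȟ^2 = (2 − 0) − 2 = 0, so Ȟ^2 ≅ 0


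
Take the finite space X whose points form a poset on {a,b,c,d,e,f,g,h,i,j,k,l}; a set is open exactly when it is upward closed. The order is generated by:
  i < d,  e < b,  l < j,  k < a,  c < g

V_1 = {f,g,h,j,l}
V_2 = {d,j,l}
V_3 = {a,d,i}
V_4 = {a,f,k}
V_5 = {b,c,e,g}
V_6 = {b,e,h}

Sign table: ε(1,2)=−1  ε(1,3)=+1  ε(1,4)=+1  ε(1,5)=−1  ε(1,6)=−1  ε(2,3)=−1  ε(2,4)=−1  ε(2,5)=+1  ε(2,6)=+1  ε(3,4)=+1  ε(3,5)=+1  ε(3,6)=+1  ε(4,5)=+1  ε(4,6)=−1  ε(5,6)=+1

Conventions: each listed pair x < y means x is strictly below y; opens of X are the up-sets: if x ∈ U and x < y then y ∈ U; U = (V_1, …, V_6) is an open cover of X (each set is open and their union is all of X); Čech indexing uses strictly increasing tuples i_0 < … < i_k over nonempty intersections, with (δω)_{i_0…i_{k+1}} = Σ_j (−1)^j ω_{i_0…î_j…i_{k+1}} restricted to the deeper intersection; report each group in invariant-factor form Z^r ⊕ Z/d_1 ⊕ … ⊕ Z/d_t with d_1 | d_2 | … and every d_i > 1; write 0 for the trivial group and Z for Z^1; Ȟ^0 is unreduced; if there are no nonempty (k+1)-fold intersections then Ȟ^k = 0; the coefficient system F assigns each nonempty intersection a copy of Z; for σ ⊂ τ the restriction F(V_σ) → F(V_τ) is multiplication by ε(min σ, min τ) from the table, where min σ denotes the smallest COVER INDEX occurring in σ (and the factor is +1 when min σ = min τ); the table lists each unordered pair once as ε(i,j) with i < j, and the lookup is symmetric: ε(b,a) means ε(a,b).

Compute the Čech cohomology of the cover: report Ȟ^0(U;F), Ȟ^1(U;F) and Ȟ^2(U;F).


nonempty intersections:
  V12={j,l} V14={f} V15={g} V16={h} V23={d} V34={a} V56={b,e}
C dims 6,7; δ0: rk 5, SNF 1^5
Ȟ^0: (6−5)−0=1 ⇒ Z
Ȟ^1: (7−0)−5=2 ⇒ Z^2
Ȟ^2: (0−0)−0=0 ⇒ 0

Ȟ^0(U;F) ≅ Z, Ȟ^1(U;F) ≅ Z^2, Ȟ^2(U;F) ≅ 0


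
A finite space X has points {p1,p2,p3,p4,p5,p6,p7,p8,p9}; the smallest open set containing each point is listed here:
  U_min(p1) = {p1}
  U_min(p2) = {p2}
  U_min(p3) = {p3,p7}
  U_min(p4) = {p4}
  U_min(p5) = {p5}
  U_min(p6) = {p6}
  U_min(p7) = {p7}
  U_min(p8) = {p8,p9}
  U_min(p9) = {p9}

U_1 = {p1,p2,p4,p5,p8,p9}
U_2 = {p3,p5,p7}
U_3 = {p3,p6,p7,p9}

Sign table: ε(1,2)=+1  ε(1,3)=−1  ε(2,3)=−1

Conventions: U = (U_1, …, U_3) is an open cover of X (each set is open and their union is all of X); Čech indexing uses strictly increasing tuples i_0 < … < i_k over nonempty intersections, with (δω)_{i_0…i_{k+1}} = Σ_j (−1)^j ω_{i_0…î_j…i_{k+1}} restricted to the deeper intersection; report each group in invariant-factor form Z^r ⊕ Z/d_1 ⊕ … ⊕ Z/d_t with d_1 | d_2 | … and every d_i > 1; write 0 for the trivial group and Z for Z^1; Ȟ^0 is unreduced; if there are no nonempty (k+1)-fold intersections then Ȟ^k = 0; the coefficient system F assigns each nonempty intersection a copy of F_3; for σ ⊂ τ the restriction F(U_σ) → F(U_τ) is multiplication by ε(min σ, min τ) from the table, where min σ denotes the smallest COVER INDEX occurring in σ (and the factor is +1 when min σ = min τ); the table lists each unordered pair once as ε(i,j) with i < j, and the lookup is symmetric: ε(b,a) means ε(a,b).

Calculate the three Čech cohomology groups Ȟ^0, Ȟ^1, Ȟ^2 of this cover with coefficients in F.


Ȟ^0(U;F) ≅ Z/3,  Ȟ^1(U;F) ≅ Z/3,  Ȟ^2(U;F) ≅ 0

nerve simplices:
  U12={p5} U13={p9} U23={p3,p7}
C dims 3,3; δ0: rk_F3 2
degree 0: 3−2−0 = 1 → Ȟ^0 ≅ Z/3
degree 1: 3−0−2 = 1 → Ȟ^1 ≅ Z/3
degree 2: 0−0−0 = 0 → Ȟ^2 ≅ 0


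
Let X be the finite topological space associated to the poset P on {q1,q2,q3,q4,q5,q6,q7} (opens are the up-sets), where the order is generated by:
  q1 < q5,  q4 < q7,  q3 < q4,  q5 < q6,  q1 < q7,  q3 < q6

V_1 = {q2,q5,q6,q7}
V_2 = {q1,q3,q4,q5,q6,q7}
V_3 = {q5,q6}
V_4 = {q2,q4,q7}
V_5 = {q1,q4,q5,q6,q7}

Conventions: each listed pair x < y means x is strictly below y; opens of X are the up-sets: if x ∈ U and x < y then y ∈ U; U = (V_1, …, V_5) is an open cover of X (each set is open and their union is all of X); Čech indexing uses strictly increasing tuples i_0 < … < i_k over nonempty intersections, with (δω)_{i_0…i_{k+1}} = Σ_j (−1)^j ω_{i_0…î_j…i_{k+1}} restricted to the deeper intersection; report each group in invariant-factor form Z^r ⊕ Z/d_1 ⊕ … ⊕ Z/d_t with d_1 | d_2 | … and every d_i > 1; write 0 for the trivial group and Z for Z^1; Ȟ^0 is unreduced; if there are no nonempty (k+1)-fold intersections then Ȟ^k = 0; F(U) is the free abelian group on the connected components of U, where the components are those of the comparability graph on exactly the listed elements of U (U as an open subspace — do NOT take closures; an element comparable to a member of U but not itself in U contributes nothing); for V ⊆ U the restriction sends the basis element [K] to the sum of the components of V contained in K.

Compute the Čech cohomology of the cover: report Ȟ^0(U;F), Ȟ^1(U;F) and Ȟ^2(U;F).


Ȟ^0(U;F) ≅ Z^2, Ȟ^1(U;F) ≅ 0, Ȟ^2(U;F) ≅ 0

nonempty overlaps:
  V12={q5,q6,q7} V13={q5,q6} V14={q2,q7} V15={q5,q6,q7} V23={q5,q6} V24={q4,q7} V25={q1,q4,q5,q6,q7} V35={q5,q6} V45={q4,q7}
  V123={q5,q6} V124={q7} V125={q5,q6,q7} V135={q5,q6} V145={q7} V235={q5,q6} V245={q4,q7}
  V1235={q5,q6} V1245={q7}
components per intersection:
  V1: {q2} {q5,q6} {q7}
  V2: {q1,q3,q4,q5,q6,q7}
  V3: {q5,q6}
  V4: {q2} {q4,q7}
  V5: {q1,q4,q5,q6,q7}
  V12: {q5,q6} {q7}
  V13: {q5,q6}
  V14: {q2} {q7}
  V15: {q5,q6} {q7}
  V23: {q5,q6}
  V24: {q4,q7}
  V25: {q1,q4,q5,q6,q7}
  V35: {q5,q6}
  V45: {q4,q7}
  V123: {q5,q6}
  V124: {q7}
  V125: {q5,q6} {q7}
  V135: {q5,q6}
  V145: {q7}
  V235: {q5,q6}
  V245: {q4,q7}
  V1235: {q5,q6}
  V1245: {q7}
C dims 8,12,8,2; δ0: rk 6, SNF 1^6; δ1: rk 6, SNF 1^6; δ2: rk 2, SNF 1^2
degree 0: 8−6−0 = 2 → Ȟ^0 ≅ Z^2
degree 1: 12−6−6 = 0 → Ȟ^1 ≅ 0
degree 2: 8−2−6 = 0 → Ȟ^2 ≅ 0


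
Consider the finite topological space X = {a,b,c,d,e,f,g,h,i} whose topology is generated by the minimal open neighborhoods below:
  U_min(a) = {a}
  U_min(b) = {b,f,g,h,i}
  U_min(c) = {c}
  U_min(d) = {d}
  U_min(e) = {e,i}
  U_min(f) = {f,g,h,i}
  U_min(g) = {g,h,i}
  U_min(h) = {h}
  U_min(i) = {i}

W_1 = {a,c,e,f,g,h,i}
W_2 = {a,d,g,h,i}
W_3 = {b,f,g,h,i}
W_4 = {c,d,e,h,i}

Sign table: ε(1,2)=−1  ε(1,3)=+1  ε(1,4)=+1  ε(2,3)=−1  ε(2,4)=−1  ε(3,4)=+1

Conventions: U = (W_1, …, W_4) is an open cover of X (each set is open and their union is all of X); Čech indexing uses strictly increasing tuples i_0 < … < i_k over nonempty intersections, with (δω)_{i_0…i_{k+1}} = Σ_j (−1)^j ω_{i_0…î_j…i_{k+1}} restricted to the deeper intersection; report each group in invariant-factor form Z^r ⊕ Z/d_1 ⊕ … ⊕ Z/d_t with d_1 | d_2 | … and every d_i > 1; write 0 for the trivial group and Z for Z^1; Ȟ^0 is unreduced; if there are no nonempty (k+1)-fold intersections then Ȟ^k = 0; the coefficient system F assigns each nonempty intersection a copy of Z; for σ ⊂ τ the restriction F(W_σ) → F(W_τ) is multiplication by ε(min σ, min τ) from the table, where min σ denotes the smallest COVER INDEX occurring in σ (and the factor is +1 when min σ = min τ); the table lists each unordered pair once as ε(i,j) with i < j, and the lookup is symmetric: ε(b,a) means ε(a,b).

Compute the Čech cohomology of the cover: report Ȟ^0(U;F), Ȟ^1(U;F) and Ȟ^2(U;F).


Ȟ^0 = Z, Ȟ^1 = 0, Ȟ^2 = 0

cover nerve:
  W12={a,g,h,i} W13={f,g,h,i} W14={c,e,h,i} W23={g,h,i} W24={d,h,i} W34={h,i}
  W123={g,h,i} W124={h,i} W134={h,i} W234={h,i}
  W1234={h,i}
C dims 4,6,4,1; δ0: rk 3, SNF 1^3; δ1: rk 3, SNF 1^3; δ2: rk 1, SNF 1^1
Ȟ^0: (4−3)−0=1 ⇒ Z
Ȟ^1: (6−3)−3=0 ⇒ 0
Ȟ^2: (4−1)−3=0 ⇒ 0


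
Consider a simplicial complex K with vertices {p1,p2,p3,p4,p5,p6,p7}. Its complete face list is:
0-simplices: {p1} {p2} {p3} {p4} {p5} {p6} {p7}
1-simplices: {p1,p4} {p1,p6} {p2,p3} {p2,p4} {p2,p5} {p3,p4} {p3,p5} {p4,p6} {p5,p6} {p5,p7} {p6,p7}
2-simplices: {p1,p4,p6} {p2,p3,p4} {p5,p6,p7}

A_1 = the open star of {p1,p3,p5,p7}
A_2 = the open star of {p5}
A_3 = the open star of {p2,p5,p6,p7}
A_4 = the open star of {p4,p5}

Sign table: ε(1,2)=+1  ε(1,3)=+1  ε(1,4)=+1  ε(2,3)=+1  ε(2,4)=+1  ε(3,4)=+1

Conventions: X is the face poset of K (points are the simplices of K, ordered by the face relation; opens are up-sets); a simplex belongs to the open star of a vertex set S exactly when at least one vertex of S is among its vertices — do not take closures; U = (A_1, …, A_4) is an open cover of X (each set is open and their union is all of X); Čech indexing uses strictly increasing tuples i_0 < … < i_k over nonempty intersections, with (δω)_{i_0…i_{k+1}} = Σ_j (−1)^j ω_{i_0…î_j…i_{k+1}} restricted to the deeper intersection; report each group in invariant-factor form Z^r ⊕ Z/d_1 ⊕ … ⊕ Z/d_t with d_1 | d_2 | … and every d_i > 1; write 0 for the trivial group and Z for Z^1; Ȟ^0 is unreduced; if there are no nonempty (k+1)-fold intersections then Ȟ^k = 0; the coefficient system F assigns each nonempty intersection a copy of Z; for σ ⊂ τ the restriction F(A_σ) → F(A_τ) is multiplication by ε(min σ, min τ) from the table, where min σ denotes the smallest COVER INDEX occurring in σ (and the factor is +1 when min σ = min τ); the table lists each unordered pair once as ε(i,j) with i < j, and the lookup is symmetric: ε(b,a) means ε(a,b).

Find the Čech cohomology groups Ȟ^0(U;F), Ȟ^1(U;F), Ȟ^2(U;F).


Ȟ^0 = Z, Ȟ^1 = 0 and Ȟ^2 = 0

intersection data:
  A1={{p1},{p3},{p5},{p7},{p1,p4},{p1,p6},{p2,p3},{p2,p5},{p3,p4},{p3,p5},{p5,p6},{p5,p7},{p6,p7},{p1,p4,p6},{p2,p3,p4},{p5,p6,p7}} A2={{p5},{p2,p5},{p3,p5},{p5,p6},{p5,p7},{p5,p6,p7}} A3={{p2},{p5},{p6},{p7},{p1,p6},{p2,p3},{p2,p4},{p2,p5},{p3,p5},{p4,p6},{p5,p6},{p5,p7},{p6,p7},{p1,p4,p6},{p2,p3,p4},{p5,p6,p7}} A4={{p4},{p5},{p1,p4},{p2,p4},{p2,p5},{p3,p4},{p3,p5},{p4,p6},{p5,p6},{p5,p7},{p1,p4,p6},{p2,p3,p4},{p5,p6,p7}}
  A12={{p5},{p2,p5},{p3,p5},{p5,p6},{p5,p7},{p5,p6,p7}} A13={{p5},{p7},{p1,p6},{p2,p3},{p2,p5},{p3,p5},{p5,p6},{p5,p7},{p6,p7},{p1,p4,p6},{p2,p3,p4},{p5,p6,p7}} A14={{p5},{p1,p4},{p2,p5},{p3,p4},{p3,p5},{p5,p6},{p5,p7},{p1,p4,p6},{p2,p3,p4},{p5,p6,p7}} A23={{p5},{p2,p5},{p3,p5},{p5,p6},{p5,p7},{p5,p6,p7}} A24={{p5},{p2,p5},{p3,p5},{p5,p6},{p5,p7},{p5,p6,p7}} A34={{p5},{p2,p4},{p2,p5},{p3,p5},{p4,p6},{p5,p6},{p5,p7},{p1,p4,p6},{p2,p3,p4},{p5,p6,p7}}
  A123={{p5},{p2,p5},{p3,p5},{p5,p6},{p5,p7},{p5,p6,p7}} A124={{p5},{p2,p5},{p3,p5},{p5,p6},{p5,p7},{p5,p6,p7}} A134={{p5},{p2,p5},{p3,p5},{p5,p6},{p5,p7},{p1,p4,p6},{p2,p3,p4},{p5,p6,p7}} A234={{p5},{p2,p5},{p3,p5},{p5,p6},{p5,p7},{p5,p6,p7}}
  A1234={{p5},{p2,p5},{p3,p5},{p5,p6},{p5,p7},{p5,p6,p7}}
C dims 4,6,4,1; δ0: rk 3, SNF 1^3; δ1: rk 3, SNF 1^3; δ2: rk 1, SNF 1^1
Ȟ^0 = (4 − 3) − 0 = 1, so Ȟ^0 ≅ Z
Ȟ^1 = (6 − 3) − 3 = 0, so Ȟ^1 ≅ 0
Ȟ^2 = (4 − 1) − 3 = 0, so Ȟ^2 ≅ 0


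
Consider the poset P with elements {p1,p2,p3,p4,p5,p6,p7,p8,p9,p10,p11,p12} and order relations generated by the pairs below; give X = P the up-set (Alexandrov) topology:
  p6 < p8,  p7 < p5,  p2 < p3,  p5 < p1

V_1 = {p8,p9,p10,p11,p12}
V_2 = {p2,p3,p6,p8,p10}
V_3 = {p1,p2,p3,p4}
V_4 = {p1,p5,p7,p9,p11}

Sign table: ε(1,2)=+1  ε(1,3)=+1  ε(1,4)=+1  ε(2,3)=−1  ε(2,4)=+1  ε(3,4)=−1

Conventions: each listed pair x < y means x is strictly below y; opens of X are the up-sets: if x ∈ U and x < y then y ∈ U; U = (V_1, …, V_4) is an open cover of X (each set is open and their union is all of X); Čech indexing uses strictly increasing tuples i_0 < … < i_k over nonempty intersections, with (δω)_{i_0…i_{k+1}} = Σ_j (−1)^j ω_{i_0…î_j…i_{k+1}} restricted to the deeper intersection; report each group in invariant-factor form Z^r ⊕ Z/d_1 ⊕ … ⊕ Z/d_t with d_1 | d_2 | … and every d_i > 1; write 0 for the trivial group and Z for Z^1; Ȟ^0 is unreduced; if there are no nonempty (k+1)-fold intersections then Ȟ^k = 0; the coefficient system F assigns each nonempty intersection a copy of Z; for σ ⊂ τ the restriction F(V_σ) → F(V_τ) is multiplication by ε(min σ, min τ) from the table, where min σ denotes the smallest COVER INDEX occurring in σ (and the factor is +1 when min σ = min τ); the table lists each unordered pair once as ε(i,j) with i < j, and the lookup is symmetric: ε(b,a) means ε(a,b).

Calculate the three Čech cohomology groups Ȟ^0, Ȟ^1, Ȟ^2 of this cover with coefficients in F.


Ȟ^0 = Z, Ȟ^1 = Z and Ȟ^2 = 0

nerve simplices:
  V12={p8,p10} V14={p9,p11} V23={p2,p3} V34={p1}
C dims 4,4; δ0: rk 3, SNF 1^3
degree 0: 4−3−0 = 1 → Ȟ^0 ≅ Z
degree 1: 4−0−3 = 1 → Ȟ^1 ≅ Z
degree 2: 0−0−0 = 0 → Ȟ^2 ≅ 0


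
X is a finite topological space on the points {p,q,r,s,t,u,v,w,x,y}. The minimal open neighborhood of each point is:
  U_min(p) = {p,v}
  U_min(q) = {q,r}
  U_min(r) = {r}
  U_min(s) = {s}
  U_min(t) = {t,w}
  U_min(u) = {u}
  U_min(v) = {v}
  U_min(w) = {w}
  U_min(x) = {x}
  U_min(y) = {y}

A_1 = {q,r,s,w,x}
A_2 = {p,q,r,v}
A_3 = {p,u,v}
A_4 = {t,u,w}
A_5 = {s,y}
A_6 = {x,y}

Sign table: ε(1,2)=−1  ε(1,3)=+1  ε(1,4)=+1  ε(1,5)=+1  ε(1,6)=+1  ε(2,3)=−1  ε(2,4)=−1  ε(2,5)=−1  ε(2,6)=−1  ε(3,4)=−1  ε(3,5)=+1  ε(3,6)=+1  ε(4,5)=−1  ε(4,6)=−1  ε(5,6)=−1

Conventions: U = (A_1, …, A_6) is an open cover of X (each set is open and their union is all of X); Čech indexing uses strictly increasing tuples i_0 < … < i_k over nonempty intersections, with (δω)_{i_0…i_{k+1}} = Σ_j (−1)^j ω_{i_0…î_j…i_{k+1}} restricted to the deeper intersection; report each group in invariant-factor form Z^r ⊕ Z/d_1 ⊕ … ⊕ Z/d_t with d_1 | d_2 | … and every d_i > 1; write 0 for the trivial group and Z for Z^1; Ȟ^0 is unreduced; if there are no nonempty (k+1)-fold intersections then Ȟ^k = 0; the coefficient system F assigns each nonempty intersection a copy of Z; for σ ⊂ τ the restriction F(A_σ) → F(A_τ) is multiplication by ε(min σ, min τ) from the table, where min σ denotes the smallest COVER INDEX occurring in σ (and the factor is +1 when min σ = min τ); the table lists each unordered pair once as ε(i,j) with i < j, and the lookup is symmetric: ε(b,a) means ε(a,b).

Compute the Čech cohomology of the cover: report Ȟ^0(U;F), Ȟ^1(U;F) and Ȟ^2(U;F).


Ȟ^0(U;F) ≅ 0, Ȟ^1(U;F) ≅ Z ⊕ Z/2 and Ȟ^2(U;F) ≅ 0

intersection data:
  A12={q,r} A14={w} A15={s} A16={x} A23={p,v} A34={u} A56={y}
C dims 6,7; δ0: rk 6, SNF 1^5·2
Ȟ^0 = (6 − 6) − 0 = 0, so Ȟ^0 ≅ 0
Ȟ^1 = (7 − 0) − 6 = 1 plus torsion [2], so Ȟ^1 ≅ Z ⊕ Z/2
Ȟ^2 = (0 − 0) − 0 = 0, so Ȟ^2 ≅ 0


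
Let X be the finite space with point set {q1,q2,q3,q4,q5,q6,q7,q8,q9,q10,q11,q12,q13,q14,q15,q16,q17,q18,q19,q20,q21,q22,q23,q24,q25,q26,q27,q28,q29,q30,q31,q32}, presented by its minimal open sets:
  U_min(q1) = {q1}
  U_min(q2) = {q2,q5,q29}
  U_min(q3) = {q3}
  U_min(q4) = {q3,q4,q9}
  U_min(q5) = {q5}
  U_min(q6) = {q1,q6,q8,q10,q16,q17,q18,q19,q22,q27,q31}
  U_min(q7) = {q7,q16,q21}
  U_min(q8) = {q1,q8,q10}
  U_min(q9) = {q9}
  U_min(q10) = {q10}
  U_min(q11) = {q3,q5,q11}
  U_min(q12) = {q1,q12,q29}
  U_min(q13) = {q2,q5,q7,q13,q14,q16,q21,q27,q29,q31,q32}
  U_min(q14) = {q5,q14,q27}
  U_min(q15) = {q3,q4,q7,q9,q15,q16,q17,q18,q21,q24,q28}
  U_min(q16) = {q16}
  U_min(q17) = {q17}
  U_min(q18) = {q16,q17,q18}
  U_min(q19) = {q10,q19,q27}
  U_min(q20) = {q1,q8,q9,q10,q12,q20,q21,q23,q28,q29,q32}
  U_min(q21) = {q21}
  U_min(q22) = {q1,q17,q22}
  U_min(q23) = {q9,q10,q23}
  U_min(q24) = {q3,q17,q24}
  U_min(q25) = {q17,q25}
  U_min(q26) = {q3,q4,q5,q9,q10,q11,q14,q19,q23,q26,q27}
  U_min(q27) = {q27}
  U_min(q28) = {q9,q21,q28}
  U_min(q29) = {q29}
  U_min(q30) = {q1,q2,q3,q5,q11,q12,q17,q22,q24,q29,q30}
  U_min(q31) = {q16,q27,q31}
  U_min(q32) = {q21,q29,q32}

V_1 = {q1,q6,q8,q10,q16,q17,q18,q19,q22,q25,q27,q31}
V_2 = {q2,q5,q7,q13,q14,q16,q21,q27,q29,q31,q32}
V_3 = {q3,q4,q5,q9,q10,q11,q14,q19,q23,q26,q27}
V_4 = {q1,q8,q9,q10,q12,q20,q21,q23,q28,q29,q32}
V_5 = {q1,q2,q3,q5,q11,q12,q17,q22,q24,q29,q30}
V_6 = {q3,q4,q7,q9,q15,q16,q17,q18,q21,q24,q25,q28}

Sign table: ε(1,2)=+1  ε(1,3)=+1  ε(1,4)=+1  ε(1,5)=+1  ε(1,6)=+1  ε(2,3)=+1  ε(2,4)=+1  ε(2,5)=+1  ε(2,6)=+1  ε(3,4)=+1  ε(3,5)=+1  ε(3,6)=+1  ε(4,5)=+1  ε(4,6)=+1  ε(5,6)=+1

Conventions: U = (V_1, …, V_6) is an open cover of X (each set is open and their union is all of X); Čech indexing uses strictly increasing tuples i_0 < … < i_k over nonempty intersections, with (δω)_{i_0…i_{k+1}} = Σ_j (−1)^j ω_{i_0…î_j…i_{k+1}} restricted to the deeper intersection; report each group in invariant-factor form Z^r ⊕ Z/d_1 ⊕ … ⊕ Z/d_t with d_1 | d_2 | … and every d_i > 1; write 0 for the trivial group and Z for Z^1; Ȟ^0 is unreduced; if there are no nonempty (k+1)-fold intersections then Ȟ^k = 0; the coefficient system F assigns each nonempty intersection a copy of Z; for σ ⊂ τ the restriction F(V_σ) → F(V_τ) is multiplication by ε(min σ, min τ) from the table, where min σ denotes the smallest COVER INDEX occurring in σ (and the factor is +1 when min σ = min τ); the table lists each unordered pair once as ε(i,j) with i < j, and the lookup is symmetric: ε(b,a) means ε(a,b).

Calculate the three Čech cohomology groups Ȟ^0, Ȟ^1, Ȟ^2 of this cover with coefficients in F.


intersection data:
  V12={q16,q27,q31} V13={q10,q19,q27} V14={q1,q8,q10} V15={q1,q17,q22} V16={q16,q17,q18,q25} V23={q5,q14,q27} V24={q21,q29,q32} V25={q2,q5,q29} V26={q7,q16,q21} V34={q9,q10,q23} V35={q3,q5,q11} V36={q3,q4,q9} V45={q1,q12,q29} V46={q9,q21,q28} V56={q3,q17,q24}
  V123={q27} V126={q16} V134={q10} V145={q1} V156={q17} V235={q5} V245={q29} V246={q21} V346={q9} V356={q3}
C dims 6,15,10; δ0: rk 5, SNF 1^5; δ1: rk 10, SNF 1^9·2
Ȟ^0 = (6 − 5) − 0 = 1, so Ȟ^0 ≅ Z
Ȟ^1 = (15 − 10) − 5 = 0, so Ȟ^1 ≅ 0
Ȟ^2 = (10 − 0) − 10 = 0 plus torsion [2], so Ȟ^2 ≅ Z/2

Ȟ^0(U;F) ≅ Z, Ȟ^1(U;F) ≅ 0, Ȟ^2(U;F) ≅ Z/2


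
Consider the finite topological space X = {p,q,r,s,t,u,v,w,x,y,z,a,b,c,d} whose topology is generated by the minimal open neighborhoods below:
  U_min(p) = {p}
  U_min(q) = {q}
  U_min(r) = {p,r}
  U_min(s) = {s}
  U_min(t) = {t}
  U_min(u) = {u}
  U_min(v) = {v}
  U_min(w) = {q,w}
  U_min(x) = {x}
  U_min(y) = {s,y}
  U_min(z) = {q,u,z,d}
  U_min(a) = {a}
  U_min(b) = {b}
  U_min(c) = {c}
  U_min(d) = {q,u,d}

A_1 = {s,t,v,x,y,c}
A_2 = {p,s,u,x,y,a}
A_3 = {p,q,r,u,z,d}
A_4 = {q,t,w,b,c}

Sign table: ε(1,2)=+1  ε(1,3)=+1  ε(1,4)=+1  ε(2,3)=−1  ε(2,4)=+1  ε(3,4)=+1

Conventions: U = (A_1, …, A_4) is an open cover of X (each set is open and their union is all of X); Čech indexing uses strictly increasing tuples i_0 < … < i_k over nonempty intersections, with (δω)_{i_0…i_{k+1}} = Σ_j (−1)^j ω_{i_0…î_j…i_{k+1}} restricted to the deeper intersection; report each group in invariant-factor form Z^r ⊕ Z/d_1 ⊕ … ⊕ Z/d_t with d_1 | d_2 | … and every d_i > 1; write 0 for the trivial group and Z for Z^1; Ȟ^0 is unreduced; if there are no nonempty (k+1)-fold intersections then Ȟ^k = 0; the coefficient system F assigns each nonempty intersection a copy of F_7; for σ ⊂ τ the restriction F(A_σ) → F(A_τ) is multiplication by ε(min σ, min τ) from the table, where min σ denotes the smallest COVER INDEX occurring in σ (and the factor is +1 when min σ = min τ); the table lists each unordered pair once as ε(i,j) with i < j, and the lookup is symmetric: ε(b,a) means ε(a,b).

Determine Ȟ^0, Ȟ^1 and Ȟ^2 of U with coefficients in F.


intersection data:
  A12={s,x,y} A14={t,c} A23={p,u} A34={q}
C dims 4,4; δ0: rk_F7 4
Ȟ^0 = (4 − 4) − 0 = 0, so Ȟ^0 ≅ 0
Ȟ^1 = (4 − 0) − 4 = 0, so Ȟ^1 ≅ 0
Ȟ^2 = (0 − 0) − 0 = 0, so Ȟ^2 ≅ 0

Ȟ^0 ≅ 0,  Ȟ^1 ≅ 0,  Ȟ^2 ≅ 0


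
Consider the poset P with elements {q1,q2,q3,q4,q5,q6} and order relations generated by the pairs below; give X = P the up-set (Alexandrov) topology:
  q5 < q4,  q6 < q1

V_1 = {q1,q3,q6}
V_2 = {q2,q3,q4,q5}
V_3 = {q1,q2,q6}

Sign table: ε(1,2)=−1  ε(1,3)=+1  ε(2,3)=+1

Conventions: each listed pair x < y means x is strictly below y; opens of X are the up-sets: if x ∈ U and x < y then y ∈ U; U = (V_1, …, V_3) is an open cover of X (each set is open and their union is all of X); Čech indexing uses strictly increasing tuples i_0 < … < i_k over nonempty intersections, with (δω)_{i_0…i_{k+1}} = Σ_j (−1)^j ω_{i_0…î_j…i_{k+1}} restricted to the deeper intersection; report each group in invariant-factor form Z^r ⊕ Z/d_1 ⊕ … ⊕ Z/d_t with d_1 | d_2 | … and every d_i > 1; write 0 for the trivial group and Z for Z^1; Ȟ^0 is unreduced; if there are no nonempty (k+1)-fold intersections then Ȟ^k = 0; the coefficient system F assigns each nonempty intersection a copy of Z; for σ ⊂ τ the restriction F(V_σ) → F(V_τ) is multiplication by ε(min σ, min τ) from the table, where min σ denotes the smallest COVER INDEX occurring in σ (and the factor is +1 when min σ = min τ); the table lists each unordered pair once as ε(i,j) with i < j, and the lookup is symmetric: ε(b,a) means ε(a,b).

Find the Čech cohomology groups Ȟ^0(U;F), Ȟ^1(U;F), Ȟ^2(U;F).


nonempty intersections:
  V12={q3} V13={q1,q6} V23={q2}
C dims 3,3; δ0: rk 3, SNF 1^2·2
Ȟ^0: (3−3)−0=0 ⇒ 0
Ȟ^1: (3−0)−3=0 plus torsion [2] ⇒ Z/2
Ȟ^2: (0−0)−0=0 ⇒ 0

Ȟ^0 ≅ 0; Ȟ^1 ≅ Z/2; Ȟ^2 ≅ 0


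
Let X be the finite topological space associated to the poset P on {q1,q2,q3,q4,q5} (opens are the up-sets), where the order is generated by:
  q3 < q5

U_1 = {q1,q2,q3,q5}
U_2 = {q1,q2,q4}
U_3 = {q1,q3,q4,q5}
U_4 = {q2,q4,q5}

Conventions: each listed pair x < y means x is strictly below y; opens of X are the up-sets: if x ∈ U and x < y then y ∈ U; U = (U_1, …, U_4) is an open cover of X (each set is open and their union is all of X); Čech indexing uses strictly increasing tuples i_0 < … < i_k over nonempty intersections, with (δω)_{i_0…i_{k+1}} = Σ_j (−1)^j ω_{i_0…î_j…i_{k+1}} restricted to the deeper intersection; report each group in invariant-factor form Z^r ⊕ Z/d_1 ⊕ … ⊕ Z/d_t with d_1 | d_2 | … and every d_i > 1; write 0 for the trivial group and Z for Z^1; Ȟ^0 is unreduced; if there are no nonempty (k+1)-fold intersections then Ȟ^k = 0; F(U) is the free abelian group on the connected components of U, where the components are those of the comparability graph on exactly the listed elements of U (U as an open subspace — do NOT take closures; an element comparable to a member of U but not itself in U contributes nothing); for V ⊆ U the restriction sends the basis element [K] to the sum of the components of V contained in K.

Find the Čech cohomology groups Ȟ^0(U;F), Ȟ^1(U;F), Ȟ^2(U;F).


intersection data:
  U12={q1,q2} U13={q1,q3,q5} U14={q2,q5} U23={q1,q4} U24={q2,q4} U34={q4,q5}
  U123={q1} U124={q2} U134={q5} U234={q4}
components per intersection:
  U1: {q1} {q2} {q3,q5}
  U2: {q1} {q2} {q4}
  U3: {q1} {q3,q5} {q4}
  U4: {q2} {q4} {q5}
  U12: {q1} {q2}
  U13: {q1} {q3,q5}
  U14: {q2} {q5}
  U23: {q1} {q4}
  U24: {q2} {q4}
  U34: {q4} {q5}
  U123: {q1}
  U124: {q2}
  U134: {q5}
  U234: {q4}
C dims 12,12,4; δ0: rk 8, SNF 1^8; δ1: rk 4, SNF 1^4
Ȟ^0 = (12 − 8) − 0 = 4, so Ȟ^0 ≅ Z^4
Ȟ^1 = (12 − 4) − 8 = 0, so Ȟ^1 ≅ 0
Ȟ^2 = (4 − 0) − 4 = 0, so Ȟ^2 ≅ 0

Ȟ^0 = Z^4, Ȟ^1 = 0 and Ȟ^2 = 0


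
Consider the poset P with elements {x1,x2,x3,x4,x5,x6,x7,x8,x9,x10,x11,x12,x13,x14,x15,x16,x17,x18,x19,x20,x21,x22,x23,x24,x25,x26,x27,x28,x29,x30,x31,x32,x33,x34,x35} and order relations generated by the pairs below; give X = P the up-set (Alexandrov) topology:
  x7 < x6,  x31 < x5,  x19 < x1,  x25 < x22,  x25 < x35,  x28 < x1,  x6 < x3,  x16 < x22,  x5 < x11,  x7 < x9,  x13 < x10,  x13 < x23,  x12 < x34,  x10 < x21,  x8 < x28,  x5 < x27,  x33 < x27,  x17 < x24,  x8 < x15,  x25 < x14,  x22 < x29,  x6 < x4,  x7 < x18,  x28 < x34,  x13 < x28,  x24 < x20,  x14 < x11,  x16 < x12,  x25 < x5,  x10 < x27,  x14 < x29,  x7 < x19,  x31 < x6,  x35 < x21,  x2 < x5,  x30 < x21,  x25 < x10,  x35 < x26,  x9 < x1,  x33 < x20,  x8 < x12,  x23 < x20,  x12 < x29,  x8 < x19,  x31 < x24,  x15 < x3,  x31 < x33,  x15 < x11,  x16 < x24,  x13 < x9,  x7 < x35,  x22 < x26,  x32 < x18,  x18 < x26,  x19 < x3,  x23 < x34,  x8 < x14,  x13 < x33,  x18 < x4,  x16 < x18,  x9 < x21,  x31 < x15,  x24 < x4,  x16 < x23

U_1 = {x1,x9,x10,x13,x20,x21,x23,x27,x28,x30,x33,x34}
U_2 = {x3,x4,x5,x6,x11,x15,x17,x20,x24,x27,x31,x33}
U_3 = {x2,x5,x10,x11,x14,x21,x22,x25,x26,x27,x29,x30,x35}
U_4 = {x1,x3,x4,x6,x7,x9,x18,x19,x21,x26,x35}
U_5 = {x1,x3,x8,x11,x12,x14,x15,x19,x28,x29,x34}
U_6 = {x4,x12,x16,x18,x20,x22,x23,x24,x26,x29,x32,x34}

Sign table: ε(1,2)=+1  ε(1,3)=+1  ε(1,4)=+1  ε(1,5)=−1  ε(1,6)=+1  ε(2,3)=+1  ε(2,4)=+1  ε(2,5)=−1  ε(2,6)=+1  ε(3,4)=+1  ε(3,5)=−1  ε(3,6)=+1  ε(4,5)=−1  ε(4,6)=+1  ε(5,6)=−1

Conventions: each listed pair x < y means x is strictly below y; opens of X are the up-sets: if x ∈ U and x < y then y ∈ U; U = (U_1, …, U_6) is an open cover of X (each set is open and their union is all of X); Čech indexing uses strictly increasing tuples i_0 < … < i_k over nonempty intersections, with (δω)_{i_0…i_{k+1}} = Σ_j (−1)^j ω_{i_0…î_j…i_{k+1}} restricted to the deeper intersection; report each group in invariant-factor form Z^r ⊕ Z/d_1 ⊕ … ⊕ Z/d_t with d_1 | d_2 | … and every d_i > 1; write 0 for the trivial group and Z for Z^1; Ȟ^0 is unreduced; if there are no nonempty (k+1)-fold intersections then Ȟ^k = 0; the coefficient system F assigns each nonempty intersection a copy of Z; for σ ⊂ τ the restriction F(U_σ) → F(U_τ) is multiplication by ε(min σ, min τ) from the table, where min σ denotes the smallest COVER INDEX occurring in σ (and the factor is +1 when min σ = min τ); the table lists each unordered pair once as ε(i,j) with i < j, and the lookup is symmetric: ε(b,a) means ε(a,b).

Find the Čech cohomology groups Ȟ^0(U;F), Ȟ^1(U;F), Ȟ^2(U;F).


Ȟ^0 ≅ Z, Ȟ^1 ≅ 0, Ȟ^2 ≅ Z/2

nerve of the cover:
  U12={x20,x27,x33} U13={x10,x21,x27,x30} U14={x1,x9,x21} U15={x1,x28,x34} U16={x20,x23,x34} U23={x5,x11,x27} U24={x3,x4,x6} U25={x3,x11,x15} U26={x4,x20,x24} U34={x21,x26,x35} U35={x11,x14,x29} U36={x22,x26,x29} U45={x1,x3,x19} U46={x4,x18,x26} U56={x12,x29,x34}
  U123={x27} U126={x20} U134={x21} U145={x1} U156={x34} U235={x11} U245={x3} U246={x4} U346={x26} U356={x29}
C dims 6,15,10; δ0: rk 5, SNF 1^5; δ1: rk 10, SNF 1^9·2
Ȟ^0 = (6 − 5) − 0 = 1, so Ȟ^0 ≅ Z
Ȟ^1 = (15 − 10) − 5 = 0, so Ȟ^1 ≅ 0
Ȟ^2 = (10 − 0) − 10 = 0 plus torsion [2], so Ȟ^2 ≅ Z/2
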